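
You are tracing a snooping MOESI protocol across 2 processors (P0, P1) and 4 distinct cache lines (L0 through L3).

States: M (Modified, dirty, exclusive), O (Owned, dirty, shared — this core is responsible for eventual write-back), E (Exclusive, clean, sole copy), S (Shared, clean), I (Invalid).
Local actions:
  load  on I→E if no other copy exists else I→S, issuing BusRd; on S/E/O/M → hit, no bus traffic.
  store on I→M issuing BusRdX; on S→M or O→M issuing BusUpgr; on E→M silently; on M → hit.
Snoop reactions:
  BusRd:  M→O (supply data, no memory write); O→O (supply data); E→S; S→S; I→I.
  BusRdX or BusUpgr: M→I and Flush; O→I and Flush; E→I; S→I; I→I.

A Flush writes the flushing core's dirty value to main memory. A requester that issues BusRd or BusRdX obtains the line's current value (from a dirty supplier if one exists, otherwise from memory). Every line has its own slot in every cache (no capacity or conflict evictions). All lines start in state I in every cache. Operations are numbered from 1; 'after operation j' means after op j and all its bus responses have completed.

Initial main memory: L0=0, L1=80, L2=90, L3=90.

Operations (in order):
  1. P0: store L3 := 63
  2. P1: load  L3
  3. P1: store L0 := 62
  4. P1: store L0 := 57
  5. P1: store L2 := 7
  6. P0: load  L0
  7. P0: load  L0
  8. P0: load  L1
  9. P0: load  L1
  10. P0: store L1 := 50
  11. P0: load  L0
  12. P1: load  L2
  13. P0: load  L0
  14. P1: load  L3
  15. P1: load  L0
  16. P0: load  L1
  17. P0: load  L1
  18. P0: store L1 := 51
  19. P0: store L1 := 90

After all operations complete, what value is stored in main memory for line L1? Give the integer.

memory[L1] = 80

1. P0: store L3 := 63  bus=[BusRdX]  L3: P0=M P1=I  mem[L3]=90
2. P1: load  L3  bus=[BusRd]  L3: P0=O P1=S  mem[L3]=90
3. P1: store L0 := 62  bus=[BusRdX]  L0: P0=I P1=M  mem[L0]=0
4. P1: store L0 := 57  bus=[-]  L0: P0=I P1=M  mem[L0]=0
5. P1: store L2 := 7  bus=[BusRdX]  L2: P0=I P1=M  mem[L2]=90
6. P0: load  L0  bus=[BusRd]  L0: P0=S P1=O  mem[L0]=0
7. P0: load  L0  bus=[-]  L0: P0=S P1=O  mem[L0]=0
8. P0: load  L1  bus=[BusRd]  L1: P0=E P1=I  mem[L1]=80
9. P0: load  L1  bus=[-]  L1: P0=E P1=I  mem[L1]=80
10. P0: store L1 := 50  bus=[-]  L1: P0=M P1=I  mem[L1]=80
11. P0: load  L0  bus=[-]  L0: P0=S P1=O  mem[L0]=0
12. P1: load  L2  bus=[-]  L2: P0=I P1=M  mem[L2]=90
13. P0: load  L0  bus=[-]  L0: P0=S P1=O  mem[L0]=0
14. P1: load  L3  bus=[-]  L3: P0=O P1=S  mem[L3]=90
15. P1: load  L0  bus=[-]  L0: P0=S P1=O  mem[L0]=0
16. P0: load  L1  bus=[-]  L1: P0=M P1=I  mem[L1]=80
17. P0: load  L1  bus=[-]  L1: P0=M P1=I  mem[L1]=80
18. P0: store L1 := 51  bus=[-]  L1: P0=M P1=I  mem[L1]=80
19. P0: store L1 := 90  bus=[-]  L1: P0=M P1=I  mem[L1]=80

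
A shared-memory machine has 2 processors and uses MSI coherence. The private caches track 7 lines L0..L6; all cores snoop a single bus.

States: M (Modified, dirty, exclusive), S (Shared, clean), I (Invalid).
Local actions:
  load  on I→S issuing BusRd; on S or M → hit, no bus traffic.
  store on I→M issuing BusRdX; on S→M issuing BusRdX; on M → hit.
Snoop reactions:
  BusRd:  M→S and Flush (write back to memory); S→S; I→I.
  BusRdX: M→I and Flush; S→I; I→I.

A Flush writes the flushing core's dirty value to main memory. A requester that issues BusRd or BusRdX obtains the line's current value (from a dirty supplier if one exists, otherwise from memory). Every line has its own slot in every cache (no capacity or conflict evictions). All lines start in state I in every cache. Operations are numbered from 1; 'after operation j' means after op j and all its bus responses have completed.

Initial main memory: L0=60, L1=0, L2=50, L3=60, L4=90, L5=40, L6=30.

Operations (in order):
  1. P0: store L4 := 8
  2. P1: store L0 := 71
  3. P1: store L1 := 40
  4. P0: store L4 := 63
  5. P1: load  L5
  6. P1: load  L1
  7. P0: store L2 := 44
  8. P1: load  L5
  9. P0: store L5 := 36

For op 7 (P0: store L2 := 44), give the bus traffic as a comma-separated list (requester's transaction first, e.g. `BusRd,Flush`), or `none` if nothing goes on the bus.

bus = BusRdX

1. P0: store L4 := 8  bus=[BusRdX]  L4: P0=M P1=I  mem[L4]=90
2. P1: store L0 := 71  bus=[BusRdX]  L0: P0=I P1=M  mem[L0]=60
3. P1: store L1 := 40  bus=[BusRdX]  L1: P0=I P1=M  mem[L1]=0
4. P0: store L4 := 63  bus=[-]  L4: P0=M P1=I  mem[L4]=90
5. P1: load  L5  bus=[BusRd]  L5: P0=I P1=S  mem[L5]=40
6. P1: load  L1  bus=[-]  L1: P0=I P1=M  mem[L1]=0
7. P0: store L2 := 44  bus=[BusRdX]  L2: P0=M P1=I  mem[L2]=50
8. P1: load  L5  bus=[-]  L5: P0=I P1=S  mem[L5]=40
9. P0: store L5 := 36  bus=[BusRdX]  L5: P0=M P1=I  mem[L5]=40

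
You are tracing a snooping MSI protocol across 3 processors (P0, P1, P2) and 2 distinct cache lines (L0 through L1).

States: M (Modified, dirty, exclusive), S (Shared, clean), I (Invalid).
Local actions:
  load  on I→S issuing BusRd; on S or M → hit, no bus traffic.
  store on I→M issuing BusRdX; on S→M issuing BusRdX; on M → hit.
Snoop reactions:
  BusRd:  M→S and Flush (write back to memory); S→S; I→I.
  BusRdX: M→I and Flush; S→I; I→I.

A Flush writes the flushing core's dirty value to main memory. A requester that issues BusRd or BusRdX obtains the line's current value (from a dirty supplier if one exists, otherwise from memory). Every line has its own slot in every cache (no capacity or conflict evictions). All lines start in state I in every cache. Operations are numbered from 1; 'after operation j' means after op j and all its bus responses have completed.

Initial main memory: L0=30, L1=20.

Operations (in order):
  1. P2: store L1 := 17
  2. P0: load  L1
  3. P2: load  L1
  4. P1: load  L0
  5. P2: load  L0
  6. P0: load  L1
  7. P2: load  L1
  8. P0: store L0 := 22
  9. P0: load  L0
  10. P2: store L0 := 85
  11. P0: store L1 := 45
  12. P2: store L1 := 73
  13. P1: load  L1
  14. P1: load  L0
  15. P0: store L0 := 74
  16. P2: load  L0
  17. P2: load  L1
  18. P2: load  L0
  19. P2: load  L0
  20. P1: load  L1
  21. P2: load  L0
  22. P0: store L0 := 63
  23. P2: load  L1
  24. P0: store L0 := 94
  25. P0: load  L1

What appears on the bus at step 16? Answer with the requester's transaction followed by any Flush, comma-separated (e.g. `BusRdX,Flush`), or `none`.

bus = BusRd,Flush

1. P2: store L1 := 17  bus=[BusRdX]  L1: P0=I P1=I P2=M  mem[L1]=20
2. P0: load  L1  bus=[BusRd,Flush]  L1: P0=S P1=I P2=S  mem[L1]=17
3. P2: load  L1  bus=[-]  L1: P0=S P1=I P2=S  mem[L1]=17
4. P1: load  L0  bus=[BusRd]  L0: P0=I P1=S P2=I  mem[L0]=30
5. P2: load  L0  bus=[BusRd]  L0: P0=I P1=S P2=S  mem[L0]=30
6. P0: load  L1  bus=[-]  L1: P0=S P1=I P2=S  mem[L1]=17
7. P2: load  L1  bus=[-]  L1: P0=S P1=I P2=S  mem[L1]=17
8. P0: store L0 := 22  bus=[BusRdX]  L0: P0=M P1=I P2=I  mem[L0]=30
9. P0: load  L0  bus=[-]  L0: P0=M P1=I P2=I  mem[L0]=30
10. P2: store L0 := 85  bus=[BusRdX,Flush]  L0: P0=I P1=I P2=M  mem[L0]=22
11. P0: store L1 := 45  bus=[BusRdX]  L1: P0=M P1=I P2=I  mem[L1]=17
12. P2: store L1 := 73  bus=[BusRdX,Flush]  L1: P0=I P1=I P2=M  mem[L1]=45
13. P1: load  L1  bus=[BusRd,Flush]  L1: P0=I P1=S P2=S  mem[L1]=73
14. P1: load  L0  bus=[BusRd,Flush]  L0: P0=I P1=S P2=S  mem[L0]=85
15. P0: store L0 := 74  bus=[BusRdX]  L0: P0=M P1=I P2=I  mem[L0]=85
16. P2: load  L0  bus=[BusRd,Flush]  L0: P0=S P1=I P2=S  mem[L0]=74
17. P2: load  L1  bus=[-]  L1: P0=I P1=S P2=S  mem[L1]=73
18. P2: load  L0  bus=[-]  L0: P0=S P1=I P2=S  mem[L0]=74
19. P2: load  L0  bus=[-]  L0: P0=S P1=I P2=S  mem[L0]=74
20. P1: load  L1  bus=[-]  L1: P0=I P1=S P2=S  mem[L1]=73
21. P2: load  L0  bus=[-]  L0: P0=S P1=I P2=S  mem[L0]=74
22. P0: store L0 := 63  bus=[BusRdX]  L0: P0=M P1=I P2=I  mem[L0]=74
23. P2: load  L1  bus=[-]  L1: P0=I P1=S P2=S  mem[L1]=73
24. P0: store L0 := 94  bus=[-]  L0: P0=M P1=I P2=I  mem[L0]=74
25. P0: load  L1  bus=[BusRd]  L1: P0=S P1=S P2=S  mem[L1]=73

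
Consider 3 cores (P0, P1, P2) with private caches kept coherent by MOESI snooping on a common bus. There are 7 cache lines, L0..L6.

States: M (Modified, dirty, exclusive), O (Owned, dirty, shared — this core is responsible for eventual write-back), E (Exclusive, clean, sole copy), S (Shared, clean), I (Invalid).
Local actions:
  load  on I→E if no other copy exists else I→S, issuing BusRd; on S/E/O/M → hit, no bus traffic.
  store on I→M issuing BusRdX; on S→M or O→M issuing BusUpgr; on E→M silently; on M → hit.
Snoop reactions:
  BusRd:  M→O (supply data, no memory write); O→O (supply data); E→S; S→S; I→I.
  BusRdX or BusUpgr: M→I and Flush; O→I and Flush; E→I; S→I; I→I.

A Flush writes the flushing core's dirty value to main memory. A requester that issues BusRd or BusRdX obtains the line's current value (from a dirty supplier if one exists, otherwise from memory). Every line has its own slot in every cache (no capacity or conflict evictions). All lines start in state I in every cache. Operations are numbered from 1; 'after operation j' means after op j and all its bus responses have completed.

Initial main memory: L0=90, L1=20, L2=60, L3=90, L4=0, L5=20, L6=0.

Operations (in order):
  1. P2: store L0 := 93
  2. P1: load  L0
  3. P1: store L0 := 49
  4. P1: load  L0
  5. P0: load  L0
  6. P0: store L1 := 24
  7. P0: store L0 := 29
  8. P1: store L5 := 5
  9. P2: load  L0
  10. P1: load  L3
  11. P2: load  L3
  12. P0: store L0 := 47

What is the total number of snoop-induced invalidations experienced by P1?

1. P2: store L0 := 93  bus=[BusRdX]  L0: P0=I P1=I P2=M  mem[L0]=90
2. P1: load  L0  bus=[BusRd]  L0: P0=I P1=S P2=O  mem[L0]=90
3. P1: store L0 := 49  bus=[BusUpgr,Flush]  L0: P0=I P1=M P2=I  mem[L0]=93
4. P1: load  L0  bus=[-]  L0: P0=I P1=M P2=I  mem[L0]=93
5. P0: load  L0  bus=[BusRd]  L0: P0=S P1=O P2=I  mem[L0]=93
6. P0: store L1 := 24  bus=[BusRdX]  L1: P0=M P1=I P2=I  mem[L1]=20
7. P0: store L0 := 29  bus=[BusUpgr,Flush]  L0: P0=M P1=I P2=I  mem[L0]=49
8. P1: store L5 := 5  bus=[BusRdX]  L5: P0=I P1=M P2=I  mem[L5]=20
9. P2: load  L0  bus=[BusRd]  L0: P0=O P1=I P2=S  mem[L0]=49
10. P1: load  L3  bus=[BusRd]  L3: P0=I P1=E P2=I  mem[L3]=90
11. P2: load  L3  bus=[BusRd]  L3: P0=I P1=S P2=S  mem[L3]=90
12. P0: store L0 := 47  bus=[BusUpgr]  L0: P0=M P1=I P2=I  mem[L0]=49

invalidations = 1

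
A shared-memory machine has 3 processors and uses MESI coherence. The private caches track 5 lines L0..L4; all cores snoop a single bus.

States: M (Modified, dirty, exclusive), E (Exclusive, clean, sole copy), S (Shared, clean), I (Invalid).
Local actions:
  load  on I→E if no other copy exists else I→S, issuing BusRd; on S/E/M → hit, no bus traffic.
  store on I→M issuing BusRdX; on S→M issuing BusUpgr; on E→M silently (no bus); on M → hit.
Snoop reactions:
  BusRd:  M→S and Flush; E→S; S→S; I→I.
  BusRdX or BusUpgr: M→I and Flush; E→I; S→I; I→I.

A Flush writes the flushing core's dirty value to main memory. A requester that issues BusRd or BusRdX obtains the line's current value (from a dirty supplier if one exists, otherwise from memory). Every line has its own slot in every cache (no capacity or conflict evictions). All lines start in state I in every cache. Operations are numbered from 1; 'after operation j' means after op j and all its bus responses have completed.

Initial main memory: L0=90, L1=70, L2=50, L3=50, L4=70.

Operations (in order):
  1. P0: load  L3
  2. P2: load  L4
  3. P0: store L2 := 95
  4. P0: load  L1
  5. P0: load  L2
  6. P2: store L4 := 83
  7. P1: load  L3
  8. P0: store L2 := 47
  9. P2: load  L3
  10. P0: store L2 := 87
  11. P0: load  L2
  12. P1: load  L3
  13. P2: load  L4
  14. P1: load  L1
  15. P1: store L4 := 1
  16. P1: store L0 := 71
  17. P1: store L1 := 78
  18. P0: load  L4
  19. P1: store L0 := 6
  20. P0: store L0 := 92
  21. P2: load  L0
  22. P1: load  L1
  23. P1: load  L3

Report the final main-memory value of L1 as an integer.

[1] P0: load  L3 | P0:E(50), P1:I, P2:I | bus: BusRd
[2] P2: load  L4 | P0:I, P1:I, P2:E(70) | bus: BusRd
[3] P0: store L2 := 95 | P0:M(95), P1:I, P2:I | bus: BusRdX
[4] P0: load  L1 | P0:E(70), P1:I, P2:I | bus: BusRd
[5] P0: load  L2 | P0:M(95), P1:I, P2:I | bus: none
[6] P2: store L4 := 83 | P0:I, P1:I, P2:M(83) | bus: none
[7] P1: load  L3 | P0:S(50), P1:S(50), P2:I | bus: BusRd
[8] P0: store L2 := 47 | P0:M(47), P1:I, P2:I | bus: none
[9] P2: load  L3 | P0:S(50), P1:S(50), P2:S(50) | bus: BusRd
[10] P0: store L2 := 87 | P0:M(87), P1:I, P2:I | bus: none
[11] P0: load  L2 | P0:M(87), P1:I, P2:I | bus: none
[12] P1: load  L3 | P0:S(50), P1:S(50), P2:S(50) | bus: none
[13] P2: load  L4 | P0:I, P1:I, P2:M(83) | bus: none
[14] P1: load  L1 | P0:S(70), P1:S(70), P2:I | bus: BusRd
[15] P1: store L4 := 1 | P0:I, P1:M(1), P2:I | bus: BusRdX,Flush
[16] P1: store L0 := 71 | P0:I, P1:M(71), P2:I | bus: BusRdX
[17] P1: store L1 := 78 | P0:I, P1:M(78), P2:I | bus: BusUpgr
[18] P0: load  L4 | P0:S(1), P1:S(1), P2:I | bus: BusRd,Flush
[19] P1: store L0 := 6 | P0:I, P1:M(6), P2:I | bus: none
[20] P0: store L0 := 92 | P0:M(92), P1:I, P2:I | bus: BusRdX,Flush
[21] P2: load  L0 | P0:S(92), P1:I, P2:S(92) | bus: BusRd,Flush
[22] P1: load  L1 | P0:I, P1:M(78), P2:I | bus: none
[23] P1: load  L3 | P0:S(50), P1:S(50), P2:S(50) | bus: none

memory[L1] = 70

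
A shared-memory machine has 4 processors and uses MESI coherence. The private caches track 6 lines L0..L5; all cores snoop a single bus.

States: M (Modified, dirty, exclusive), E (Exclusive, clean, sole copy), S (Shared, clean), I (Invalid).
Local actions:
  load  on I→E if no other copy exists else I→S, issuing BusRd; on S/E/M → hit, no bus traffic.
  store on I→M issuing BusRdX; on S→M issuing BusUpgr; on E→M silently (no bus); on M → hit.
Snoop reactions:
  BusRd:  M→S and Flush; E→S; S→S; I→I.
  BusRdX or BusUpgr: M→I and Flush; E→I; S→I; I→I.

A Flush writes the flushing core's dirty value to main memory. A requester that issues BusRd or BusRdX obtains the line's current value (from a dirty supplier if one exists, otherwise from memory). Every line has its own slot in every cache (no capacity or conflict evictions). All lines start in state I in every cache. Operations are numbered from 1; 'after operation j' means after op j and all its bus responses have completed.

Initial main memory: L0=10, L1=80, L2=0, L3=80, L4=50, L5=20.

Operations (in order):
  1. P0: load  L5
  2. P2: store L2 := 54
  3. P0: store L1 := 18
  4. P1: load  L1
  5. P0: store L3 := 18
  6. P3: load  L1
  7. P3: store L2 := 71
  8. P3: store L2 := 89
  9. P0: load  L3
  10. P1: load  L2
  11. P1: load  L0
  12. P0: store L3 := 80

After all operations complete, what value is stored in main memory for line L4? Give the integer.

1. P0: load  L5  bus=[BusRd]  L5: P0=E P1=I P2=I P3=I  mem[L5]=20
2. P2: store L2 := 54  bus=[BusRdX]  L2: P0=I P1=I P2=M P3=I  mem[L2]=0
3. P0: store L1 := 18  bus=[BusRdX]  L1: P0=M P1=I P2=I P3=I  mem[L1]=80
4. P1: load  L1  bus=[BusRd,Flush]  L1: P0=S P1=S P2=I P3=I  mem[L1]=18
5. P0: store L3 := 18  bus=[BusRdX]  L3: P0=M P1=I P2=I P3=I  mem[L3]=80
6. P3: load  L1  bus=[BusRd]  L1: P0=S P1=S P2=I P3=S  mem[L1]=18
7. P3: store L2 := 71  bus=[BusRdX,Flush]  L2: P0=I P1=I P2=I P3=M  mem[L2]=54
8. P3: store L2 := 89  bus=[-]  L2: P0=I P1=I P2=I P3=M  mem[L2]=54
9. P0: load  L3  bus=[-]  L3: P0=M P1=I P2=I P3=I  mem[L3]=80
10. P1: load  L2  bus=[BusRd,Flush]  L2: P0=I P1=S P2=I P3=S  mem[L2]=89
11. P1: load  L0  bus=[BusRd]  L0: P0=I P1=E P2=I P3=I  mem[L0]=10
12. P0: store L3 := 80  bus=[-]  L3: P0=M P1=I P2=I P3=I  mem[L3]=80

memory[L4] = 50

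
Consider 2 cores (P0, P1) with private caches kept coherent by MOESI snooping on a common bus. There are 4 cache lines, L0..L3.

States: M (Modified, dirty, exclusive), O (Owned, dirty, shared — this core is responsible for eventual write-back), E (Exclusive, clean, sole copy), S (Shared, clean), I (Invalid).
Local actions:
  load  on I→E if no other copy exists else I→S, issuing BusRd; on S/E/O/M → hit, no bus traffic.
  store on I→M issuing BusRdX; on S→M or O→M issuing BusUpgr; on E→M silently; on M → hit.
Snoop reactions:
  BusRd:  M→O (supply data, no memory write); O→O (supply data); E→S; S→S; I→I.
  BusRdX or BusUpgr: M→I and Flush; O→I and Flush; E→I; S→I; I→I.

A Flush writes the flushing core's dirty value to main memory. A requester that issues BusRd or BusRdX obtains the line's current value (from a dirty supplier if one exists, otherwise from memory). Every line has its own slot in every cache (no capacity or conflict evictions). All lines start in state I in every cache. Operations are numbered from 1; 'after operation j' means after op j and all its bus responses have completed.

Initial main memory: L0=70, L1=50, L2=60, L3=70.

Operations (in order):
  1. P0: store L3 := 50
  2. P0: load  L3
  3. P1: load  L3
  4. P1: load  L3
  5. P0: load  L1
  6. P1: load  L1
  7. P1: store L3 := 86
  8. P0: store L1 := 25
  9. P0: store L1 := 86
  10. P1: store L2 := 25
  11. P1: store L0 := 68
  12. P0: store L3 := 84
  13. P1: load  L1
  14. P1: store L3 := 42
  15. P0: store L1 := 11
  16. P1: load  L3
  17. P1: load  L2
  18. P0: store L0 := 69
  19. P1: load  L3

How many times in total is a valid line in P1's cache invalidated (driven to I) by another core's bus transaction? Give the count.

invalidations = 4

  op1 P0: store L3 := 50 → M/I on L3; bus BusRdX; mem=70
  op2 P0: load  L3 → M/I on L3; bus (none); mem=70
  op3 P1: load  L3 → O/S on L3; bus BusRd; mem=70
  op4 P1: load  L3 → O/S on L3; bus (none); mem=70
  op5 P0: load  L1 → E/I on L1; bus BusRd; mem=50
  op6 P1: load  L1 → S/S on L1; bus BusRd; mem=50
  op7 P1: store L3 := 86 → I/M on L3; bus BusUpgr Flush; mem=50
  op8 P0: store L1 := 25 → M/I on L1; bus BusUpgr; mem=50
  op9 P0: store L1 := 86 → M/I on L1; bus (none); mem=50
  op10 P1: store L2 := 25 → I/M on L2; bus BusRdX; mem=60
  op11 P1: store L0 := 68 → I/M on L0; bus BusRdX; mem=70
  op12 P0: store L3 := 84 → M/I on L3; bus BusRdX Flush; mem=86
  op13 P1: load  L1 → O/S on L1; bus BusRd; mem=50
  op14 P1: store L3 := 42 → I/M on L3; bus BusRdX Flush; mem=84
  op15 P0: store L1 := 11 → M/I on L1; bus BusUpgr; mem=50
  op16 P1: load  L3 → I/M on L3; bus (none); mem=84
  op17 P1: load  L2 → I/M on L2; bus (none); mem=60
  op18 P0: store L0 := 69 → M/I on L0; bus BusRdX Flush; mem=68
  op19 P1: load  L3 → I/M on L3; bus (none); mem=84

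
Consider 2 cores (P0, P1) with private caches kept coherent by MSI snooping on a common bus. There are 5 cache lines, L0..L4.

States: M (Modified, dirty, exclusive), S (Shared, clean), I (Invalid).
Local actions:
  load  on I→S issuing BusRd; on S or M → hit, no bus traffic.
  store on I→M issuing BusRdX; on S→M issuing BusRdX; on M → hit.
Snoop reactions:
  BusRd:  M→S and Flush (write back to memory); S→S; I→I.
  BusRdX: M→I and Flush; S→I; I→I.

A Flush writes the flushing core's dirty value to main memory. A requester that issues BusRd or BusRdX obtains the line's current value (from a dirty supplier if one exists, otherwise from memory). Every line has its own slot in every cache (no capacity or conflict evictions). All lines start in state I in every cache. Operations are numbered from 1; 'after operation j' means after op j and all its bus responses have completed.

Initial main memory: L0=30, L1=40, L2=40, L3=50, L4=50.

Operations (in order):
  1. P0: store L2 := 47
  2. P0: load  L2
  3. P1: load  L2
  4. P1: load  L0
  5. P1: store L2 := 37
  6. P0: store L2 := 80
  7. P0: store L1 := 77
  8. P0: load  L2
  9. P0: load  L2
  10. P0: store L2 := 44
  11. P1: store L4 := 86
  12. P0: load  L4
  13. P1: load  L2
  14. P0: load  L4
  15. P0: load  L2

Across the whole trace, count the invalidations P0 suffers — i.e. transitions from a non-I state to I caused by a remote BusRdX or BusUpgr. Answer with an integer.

step 1: P0: store L2 := 47  ⟶  MI  (L2)  txn=BusRdX  M[L2]=40
step 2: P0: load  L2  ⟶  MI  (L2)  txn=∅  M[L2]=40
step 3: P1: load  L2  ⟶  SS  (L2)  txn=BusRd+Flush  M[L2]=47
step 4: P1: load  L0  ⟶  IS  (L0)  txn=BusRd  M[L0]=30
step 5: P1: store L2 := 37  ⟶  IM  (L2)  txn=BusRdX  M[L2]=47
step 6: P0: store L2 := 80  ⟶  MI  (L2)  txn=BusRdX+Flush  M[L2]=37
step 7: P0: store L1 := 77  ⟶  MI  (L1)  txn=BusRdX  M[L1]=40
step 8: P0: load  L2  ⟶  MI  (L2)  txn=∅  M[L2]=37
step 9: P0: load  L2  ⟶  MI  (L2)  txn=∅  M[L2]=37
step 10: P0: store L2 := 44  ⟶  MI  (L2)  txn=∅  M[L2]=37
step 11: P1: store L4 := 86  ⟶  IM  (L4)  txn=BusRdX  M[L4]=50
step 12: P0: load  L4  ⟶  SS  (L4)  txn=BusRd+Flush  M[L4]=86
step 13: P1: load  L2  ⟶  SS  (L2)  txn=BusRd+Flush  M[L2]=44
step 14: P0: load  L4  ⟶  SS  (L4)  txn=∅  M[L4]=86
step 15: P0: load  L2  ⟶  SS  (L2)  txn=∅  M[L2]=44

invalidations = 1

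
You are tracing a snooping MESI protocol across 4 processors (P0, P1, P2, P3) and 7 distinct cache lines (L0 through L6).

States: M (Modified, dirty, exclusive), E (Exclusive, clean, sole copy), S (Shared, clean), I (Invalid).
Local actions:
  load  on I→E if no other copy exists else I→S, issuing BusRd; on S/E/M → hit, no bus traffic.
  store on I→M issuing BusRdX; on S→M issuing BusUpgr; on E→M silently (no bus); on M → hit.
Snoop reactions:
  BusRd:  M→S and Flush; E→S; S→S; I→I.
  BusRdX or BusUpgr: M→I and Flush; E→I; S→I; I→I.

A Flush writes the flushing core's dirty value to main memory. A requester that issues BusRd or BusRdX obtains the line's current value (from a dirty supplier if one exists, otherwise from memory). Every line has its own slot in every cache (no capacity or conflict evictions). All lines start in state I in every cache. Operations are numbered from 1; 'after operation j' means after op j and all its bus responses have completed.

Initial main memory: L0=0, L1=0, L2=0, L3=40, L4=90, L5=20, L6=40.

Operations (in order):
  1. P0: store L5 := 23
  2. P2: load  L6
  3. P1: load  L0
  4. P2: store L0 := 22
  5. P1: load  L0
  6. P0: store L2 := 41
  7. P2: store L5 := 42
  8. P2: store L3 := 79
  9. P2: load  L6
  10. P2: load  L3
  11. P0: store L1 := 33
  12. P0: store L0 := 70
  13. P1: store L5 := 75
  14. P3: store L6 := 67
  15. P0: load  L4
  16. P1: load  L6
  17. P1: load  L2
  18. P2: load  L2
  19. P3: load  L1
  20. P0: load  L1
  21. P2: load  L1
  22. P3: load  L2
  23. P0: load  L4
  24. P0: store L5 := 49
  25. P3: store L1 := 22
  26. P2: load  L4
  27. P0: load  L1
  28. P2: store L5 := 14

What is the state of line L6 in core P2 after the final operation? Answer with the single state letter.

state = I

step 1: P0: store L5 := 23  ⟶  MIII  (L5)  txn=BusRdX  M[L5]=20
step 2: P2: load  L6  ⟶  IIEI  (L6)  txn=BusRd  M[L6]=40
step 3: P1: load  L0  ⟶  IEII  (L0)  txn=BusRd  M[L0]=0
step 4: P2: store L0 := 22  ⟶  IIMI  (L0)  txn=BusRdX  M[L0]=0
step 5: P1: load  L0  ⟶  ISSI  (L0)  txn=BusRd+Flush  M[L0]=22
step 6: P0: store L2 := 41  ⟶  MIII  (L2)  txn=BusRdX  M[L2]=0
step 7: P2: store L5 := 42  ⟶  IIMI  (L5)  txn=BusRdX+Flush  M[L5]=23
step 8: P2: store L3 := 79  ⟶  IIMI  (L3)  txn=BusRdX  M[L3]=40
step 9: P2: load  L6  ⟶  IIEI  (L6)  txn=∅  M[L6]=40
step 10: P2: load  L3  ⟶  IIMI  (L3)  txn=∅  M[L3]=40
step 11: P0: store L1 := 33  ⟶  MIII  (L1)  txn=BusRdX  M[L1]=0
step 12: P0: store L0 := 70  ⟶  MIII  (L0)  txn=BusRdX  M[L0]=22
step 13: P1: store L5 := 75  ⟶  IMII  (L5)  txn=BusRdX+Flush  M[L5]=42
step 14: P3: store L6 := 67  ⟶  IIIM  (L6)  txn=BusRdX  M[L6]=40
step 15: P0: load  L4  ⟶  EIII  (L4)  txn=BusRd  M[L4]=90
step 16: P1: load  L6  ⟶  ISIS  (L6)  txn=BusRd+Flush  M[L6]=67
step 17: P1: load  L2  ⟶  SSII  (L2)  txn=BusRd+Flush  M[L2]=41
step 18: P2: load  L2  ⟶  SSSI  (L2)  txn=BusRd  M[L2]=41
step 19: P3: load  L1  ⟶  SIIS  (L1)  txn=BusRd+Flush  M[L1]=33
step 20: P0: load  L1  ⟶  SIIS  (L1)  txn=∅  M[L1]=33
step 21: P2: load  L1  ⟶  SISS  (L1)  txn=BusRd  M[L1]=33
step 22: P3: load  L2  ⟶  SSSS  (L2)  txn=BusRd  M[L2]=41
step 23: P0: load  L4  ⟶  EIII  (L4)  txn=∅  M[L4]=90
step 24: P0: store L5 := 49  ⟶  MIII  (L5)  txn=BusRdX+Flush  M[L5]=75
step 25: P3: store L1 := 22  ⟶  IIIM  (L1)  txn=BusUpgr  M[L1]=33
step 26: P2: load  L4  ⟶  SISI  (L4)  txn=BusRd  M[L4]=90
step 27: P0: load  L1  ⟶  SIIS  (L1)  txn=BusRd+Flush  M[L1]=22
step 28: P2: store L5 := 14  ⟶  IIMI  (L5)  txn=BusRdX+Flush  M[L5]=49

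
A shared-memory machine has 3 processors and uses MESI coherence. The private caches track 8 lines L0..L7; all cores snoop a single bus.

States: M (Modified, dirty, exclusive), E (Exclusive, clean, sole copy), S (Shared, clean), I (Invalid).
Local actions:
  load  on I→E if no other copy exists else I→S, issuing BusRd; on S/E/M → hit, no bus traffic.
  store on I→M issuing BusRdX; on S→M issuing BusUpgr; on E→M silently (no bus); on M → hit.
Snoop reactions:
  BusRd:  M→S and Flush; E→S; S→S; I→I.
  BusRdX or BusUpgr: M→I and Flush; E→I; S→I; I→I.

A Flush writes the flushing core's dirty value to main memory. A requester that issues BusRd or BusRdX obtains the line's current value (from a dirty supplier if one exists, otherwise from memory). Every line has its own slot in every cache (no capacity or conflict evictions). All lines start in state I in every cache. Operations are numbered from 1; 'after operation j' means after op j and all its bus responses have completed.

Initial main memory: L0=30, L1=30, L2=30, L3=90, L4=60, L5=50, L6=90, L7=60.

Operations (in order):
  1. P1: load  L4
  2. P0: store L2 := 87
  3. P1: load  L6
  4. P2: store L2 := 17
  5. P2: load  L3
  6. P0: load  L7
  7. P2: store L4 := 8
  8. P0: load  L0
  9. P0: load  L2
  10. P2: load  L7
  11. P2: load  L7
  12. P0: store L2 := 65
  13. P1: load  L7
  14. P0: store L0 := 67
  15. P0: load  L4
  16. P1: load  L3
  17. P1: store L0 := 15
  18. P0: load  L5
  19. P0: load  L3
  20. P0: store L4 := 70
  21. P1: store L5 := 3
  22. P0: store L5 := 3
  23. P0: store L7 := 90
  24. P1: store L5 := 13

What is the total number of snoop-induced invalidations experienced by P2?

1. P1: load  L4  bus=[BusRd]  L4: P0=I P1=E P2=I  mem[L4]=60
2. P0: store L2 := 87  bus=[BusRdX]  L2: P0=M P1=I P2=I  mem[L2]=30
3. P1: load  L6  bus=[BusRd]  L6: P0=I P1=E P2=I  mem[L6]=90
4. P2: store L2 := 17  bus=[BusRdX,Flush]  L2: P0=I P1=I P2=M  mem[L2]=87
5. P2: load  L3  bus=[BusRd]  L3: P0=I P1=I P2=E  mem[L3]=90
6. P0: load  L7  bus=[BusRd]  L7: P0=E P1=I P2=I  mem[L7]=60
7. P2: store L4 := 8  bus=[BusRdX]  L4: P0=I P1=I P2=M  mem[L4]=60
8. P0: load  L0  bus=[BusRd]  L0: P0=E P1=I P2=I  mem[L0]=30
9. P0: load  L2  bus=[BusRd,Flush]  L2: P0=S P1=I P2=S  mem[L2]=17
10. P2: load  L7  bus=[BusRd]  L7: P0=S P1=I P2=S  mem[L7]=60
11. P2: load  L7  bus=[-]  L7: P0=S P1=I P2=S  mem[L7]=60
12. P0: store L2 := 65  bus=[BusUpgr]  L2: P0=M P1=I P2=I  mem[L2]=17
13. P1: load  L7  bus=[BusRd]  L7: P0=S P1=S P2=S  mem[L7]=60
14. P0: store L0 := 67  bus=[-]  L0: P0=M P1=I P2=I  mem[L0]=30
15. P0: load  L4  bus=[BusRd,Flush]  L4: P0=S P1=I P2=S  mem[L4]=8
16. P1: load  L3  bus=[BusRd]  L3: P0=I P1=S P2=S  mem[L3]=90
17. P1: store L0 := 15  bus=[BusRdX,Flush]  L0: P0=I P1=M P2=I  mem[L0]=67
18. P0: load  L5  bus=[BusRd]  L5: P0=E P1=I P2=I  mem[L5]=50
19. P0: load  L3  bus=[BusRd]  L3: P0=S P1=S P2=S  mem[L3]=90
20. P0: store L4 := 70  bus=[BusUpgr]  L4: P0=M P1=I P2=I  mem[L4]=8
21. P1: store L5 := 3  bus=[BusRdX]  L5: P0=I P1=M P2=I  mem[L5]=50
22. P0: store L5 := 3  bus=[BusRdX,Flush]  L5: P0=M P1=I P2=I  mem[L5]=3
23. P0: store L7 := 90  bus=[BusUpgr]  L7: P0=M P1=I P2=I  mem[L7]=60
24. P1: store L5 := 13  bus=[BusRdX,Flush]  L5: P0=I P1=M P2=I  mem[L5]=3

invalidations = 3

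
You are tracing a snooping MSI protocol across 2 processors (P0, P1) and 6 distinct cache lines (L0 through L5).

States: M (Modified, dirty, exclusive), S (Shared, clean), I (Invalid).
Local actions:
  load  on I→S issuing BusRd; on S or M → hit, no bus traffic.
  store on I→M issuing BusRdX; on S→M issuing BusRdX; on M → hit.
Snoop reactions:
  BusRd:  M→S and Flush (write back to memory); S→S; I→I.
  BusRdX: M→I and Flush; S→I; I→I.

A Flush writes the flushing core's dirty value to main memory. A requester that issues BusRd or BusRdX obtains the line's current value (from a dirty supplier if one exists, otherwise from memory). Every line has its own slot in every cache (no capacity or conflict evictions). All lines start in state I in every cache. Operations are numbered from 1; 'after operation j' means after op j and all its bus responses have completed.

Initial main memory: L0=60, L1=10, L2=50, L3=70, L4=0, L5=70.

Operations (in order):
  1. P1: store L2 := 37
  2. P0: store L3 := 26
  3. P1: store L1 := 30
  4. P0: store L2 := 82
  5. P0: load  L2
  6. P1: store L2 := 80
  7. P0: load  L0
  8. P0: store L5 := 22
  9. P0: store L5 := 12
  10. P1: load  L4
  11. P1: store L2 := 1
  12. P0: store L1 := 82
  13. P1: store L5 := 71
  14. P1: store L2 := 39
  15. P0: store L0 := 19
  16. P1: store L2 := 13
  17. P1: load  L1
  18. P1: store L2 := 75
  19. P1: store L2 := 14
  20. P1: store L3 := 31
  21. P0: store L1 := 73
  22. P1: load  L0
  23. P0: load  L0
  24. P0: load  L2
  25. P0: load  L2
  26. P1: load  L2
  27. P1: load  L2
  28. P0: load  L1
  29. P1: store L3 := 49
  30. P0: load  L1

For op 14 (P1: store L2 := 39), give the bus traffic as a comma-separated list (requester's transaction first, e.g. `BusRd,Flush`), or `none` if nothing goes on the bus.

bus = none

[1] P1: store L2 := 37 | P0:I, P1:M(37) | bus: BusRdX
[2] P0: store L3 := 26 | P0:M(26), P1:I | bus: BusRdX
[3] P1: store L1 := 30 | P0:I, P1:M(30) | bus: BusRdX
[4] P0: store L2 := 82 | P0:M(82), P1:I | bus: BusRdX,Flush
[5] P0: load  L2 | P0:M(82), P1:I | bus: none
[6] P1: store L2 := 80 | P0:I, P1:M(80) | bus: BusRdX,Flush
[7] P0: load  L0 | P0:S(60), P1:I | bus: BusRd
[8] P0: store L5 := 22 | P0:M(22), P1:I | bus: BusRdX
[9] P0: store L5 := 12 | P0:M(12), P1:I | bus: none
[10] P1: load  L4 | P0:I, P1:S(0) | bus: BusRd
[11] P1: store L2 := 1 | P0:I, P1:M(1) | bus: none
[12] P0: store L1 := 82 | P0:M(82), P1:I | bus: BusRdX,Flush
[13] P1: store L5 := 71 | P0:I, P1:M(71) | bus: BusRdX,Flush
[14] P1: store L2 := 39 | P0:I, P1:M(39) | bus: none
[15] P0: store L0 := 19 | P0:M(19), P1:I | bus: BusRdX
[16] P1: store L2 := 13 | P0:I, P1:M(13) | bus: none
[17] P1: load  L1 | P0:S(82), P1:S(82) | bus: BusRd,Flush
[18] P1: store L2 := 75 | P0:I, P1:M(75) | bus: none
[19] P1: store L2 := 14 | P0:I, P1:M(14) | bus: none
[20] P1: store L3 := 31 | P0:I, P1:M(31) | bus: BusRdX,Flush
[21] P0: store L1 := 73 | P0:M(73), P1:I | bus: BusRdX
[22] P1: load  L0 | P0:S(19), P1:S(19) | bus: BusRd,Flush
[23] P0: load  L0 | P0:S(19), P1:S(19) | bus: none
[24] P0: load  L2 | P0:S(14), P1:S(14) | bus: BusRd,Flush
[25] P0: load  L2 | P0:S(14), P1:S(14) | bus: none
[26] P1: load  L2 | P0:S(14), P1:S(14) | bus: none
[27] P1: load  L2 | P0:S(14), P1:S(14) | bus: none
[28] P0: load  L1 | P0:M(73), P1:I | bus: none
[29] P1: store L3 := 49 | P0:I, P1:M(49) | bus: none
[30] P0: load  L1 | P0:M(73), P1:I | bus: none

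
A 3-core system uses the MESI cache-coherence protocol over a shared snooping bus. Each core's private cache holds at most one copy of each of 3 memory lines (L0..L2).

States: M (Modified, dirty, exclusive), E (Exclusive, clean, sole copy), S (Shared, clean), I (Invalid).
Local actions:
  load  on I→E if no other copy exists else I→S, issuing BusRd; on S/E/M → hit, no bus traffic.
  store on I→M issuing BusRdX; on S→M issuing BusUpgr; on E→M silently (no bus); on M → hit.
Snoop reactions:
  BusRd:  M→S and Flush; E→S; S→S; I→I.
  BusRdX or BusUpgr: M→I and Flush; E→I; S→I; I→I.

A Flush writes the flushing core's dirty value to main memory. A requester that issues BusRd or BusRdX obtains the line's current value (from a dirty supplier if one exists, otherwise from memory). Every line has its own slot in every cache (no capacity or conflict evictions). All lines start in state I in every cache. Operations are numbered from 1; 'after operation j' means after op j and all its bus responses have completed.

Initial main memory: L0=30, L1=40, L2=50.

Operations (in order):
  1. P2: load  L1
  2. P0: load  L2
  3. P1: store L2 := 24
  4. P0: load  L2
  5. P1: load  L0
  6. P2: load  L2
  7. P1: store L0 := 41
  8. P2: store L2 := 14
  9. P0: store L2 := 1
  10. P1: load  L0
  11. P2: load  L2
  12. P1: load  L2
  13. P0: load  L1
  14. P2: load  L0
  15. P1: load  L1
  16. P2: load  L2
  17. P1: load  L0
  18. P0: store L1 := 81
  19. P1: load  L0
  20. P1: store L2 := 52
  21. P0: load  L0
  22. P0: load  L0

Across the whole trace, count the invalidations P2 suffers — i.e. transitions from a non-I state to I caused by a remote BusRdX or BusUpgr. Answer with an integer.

  op1 P2: load  L1 → I/I/E on L1; bus BusRd; mem=40
  op2 P0: load  L2 → E/I/I on L2; bus BusRd; mem=50
  op3 P1: store L2 := 24 → I/M/I on L2; bus BusRdX; mem=50
  op4 P0: load  L2 → S/S/I on L2; bus BusRd Flush; mem=24
  op5 P1: load  L0 → I/E/I on L0; bus BusRd; mem=30
  op6 P2: load  L2 → S/S/S on L2; bus BusRd; mem=24
  op7 P1: store L0 := 41 → I/M/I on L0; bus (none); mem=30
  op8 P2: store L2 := 14 → I/I/M on L2; bus BusUpgr; mem=24
  op9 P0: store L2 := 1 → M/I/I on L2; bus BusRdX Flush; mem=14
  op10 P1: load  L0 → I/M/I on L0; bus (none); mem=30
  op11 P2: load  L2 → S/I/S on L2; bus BusRd Flush; mem=1
  op12 P1: load  L2 → S/S/S on L2; bus BusRd; mem=1
  op13 P0: load  L1 → S/I/S on L1; bus BusRd; mem=40
  op14 P2: load  L0 → I/S/S on L0; bus BusRd Flush; mem=41
  op15 P1: load  L1 → S/S/S on L1; bus BusRd; mem=40
  op16 P2: load  L2 → S/S/S on L2; bus (none); mem=1
  op17 P1: load  L0 → I/S/S on L0; bus (none); mem=41
  op18 P0: store L1 := 81 → M/I/I on L1; bus BusUpgr; mem=40
  op19 P1: load  L0 → I/S/S on L0; bus (none); mem=41
  op20 P1: store L2 := 52 → I/M/I on L2; bus BusUpgr; mem=1
  op21 P0: load  L0 → S/S/S on L0; bus BusRd; mem=41
  op22 P0: load  L0 → S/S/S on L0; bus (none); mem=41

invalidations = 3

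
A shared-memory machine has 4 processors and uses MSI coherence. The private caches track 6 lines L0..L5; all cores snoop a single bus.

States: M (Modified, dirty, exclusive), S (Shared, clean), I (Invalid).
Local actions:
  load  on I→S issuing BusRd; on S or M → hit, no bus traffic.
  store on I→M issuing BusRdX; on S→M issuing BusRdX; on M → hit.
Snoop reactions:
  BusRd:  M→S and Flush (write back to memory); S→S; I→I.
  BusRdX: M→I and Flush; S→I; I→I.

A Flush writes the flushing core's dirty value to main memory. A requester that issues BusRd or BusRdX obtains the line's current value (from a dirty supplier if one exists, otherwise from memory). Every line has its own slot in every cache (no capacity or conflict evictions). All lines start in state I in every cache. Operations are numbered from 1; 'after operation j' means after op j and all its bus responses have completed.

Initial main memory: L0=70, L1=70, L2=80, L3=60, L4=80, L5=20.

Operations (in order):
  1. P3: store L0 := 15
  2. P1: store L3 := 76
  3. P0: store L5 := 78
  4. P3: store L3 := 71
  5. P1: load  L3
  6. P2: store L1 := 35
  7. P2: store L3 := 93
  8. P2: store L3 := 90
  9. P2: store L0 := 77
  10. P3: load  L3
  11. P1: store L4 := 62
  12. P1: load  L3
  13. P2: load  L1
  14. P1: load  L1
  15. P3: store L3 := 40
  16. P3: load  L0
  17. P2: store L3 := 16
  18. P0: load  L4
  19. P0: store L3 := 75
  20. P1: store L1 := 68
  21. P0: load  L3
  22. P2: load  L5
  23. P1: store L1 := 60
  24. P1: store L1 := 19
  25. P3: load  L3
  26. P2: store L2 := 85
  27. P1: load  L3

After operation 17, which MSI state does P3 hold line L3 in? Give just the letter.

state = I

[1] P3: store L0 := 15 | P0:I, P1:I, P2:I, P3:M(15) | bus: BusRdX
[2] P1: store L3 := 76 | P0:I, P1:M(76), P2:I, P3:I | bus: BusRdX
[3] P0: store L5 := 78 | P0:M(78), P1:I, P2:I, P3:I | bus: BusRdX
[4] P3: store L3 := 71 | P0:I, P1:I, P2:I, P3:M(71) | bus: BusRdX,Flush
[5] P1: load  L3 | P0:I, P1:S(71), P2:I, P3:S(71) | bus: BusRd,Flush
[6] P2: store L1 := 35 | P0:I, P1:I, P2:M(35), P3:I | bus: BusRdX
[7] P2: store L3 := 93 | P0:I, P1:I, P2:M(93), P3:I | bus: BusRdX
[8] P2: store L3 := 90 | P0:I, P1:I, P2:M(90), P3:I | bus: none
[9] P2: store L0 := 77 | P0:I, P1:I, P2:M(77), P3:I | bus: BusRdX,Flush
[10] P3: load  L3 | P0:I, P1:I, P2:S(90), P3:S(90) | bus: BusRd,Flush
[11] P1: store L4 := 62 | P0:I, P1:M(62), P2:I, P3:I | bus: BusRdX
[12] P1: load  L3 | P0:I, P1:S(90), P2:S(90), P3:S(90) | bus: BusRd
[13] P2: load  L1 | P0:I, P1:I, P2:M(35), P3:I | bus: none
[14] P1: load  L1 | P0:I, P1:S(35), P2:S(35), P3:I | bus: BusRd,Flush
[15] P3: store L3 := 40 | P0:I, P1:I, P2:I, P3:M(40) | bus: BusRdX
[16] P3: load  L0 | P0:I, P1:I, P2:S(77), P3:S(77) | bus: BusRd,Flush
[17] P2: store L3 := 16 | P0:I, P1:I, P2:M(16), P3:I | bus: BusRdX,Flush
[18] P0: load  L4 | P0:S(62), P1:S(62), P2:I, P3:I | bus: BusRd,Flush
[19] P0: store L3 := 75 | P0:M(75), P1:I, P2:I, P3:I | bus: BusRdX,Flush
[20] P1: store L1 := 68 | P0:I, P1:M(68), P2:I, P3:I | bus: BusRdX
[21] P0: load  L3 | P0:M(75), P1:I, P2:I, P3:I | bus: none
[22] P2: load  L5 | P0:S(78), P1:I, P2:S(78), P3:I | bus: BusRd,Flush
[23] P1: store L1 := 60 | P0:I, P1:M(60), P2:I, P3:I | bus: none
[24] P1: store L1 := 19 | P0:I, P1:M(19), P2:I, P3:I | bus: none
[25] P3: load  L3 | P0:S(75), P1:I, P2:I, P3:S(75) | bus: BusRd,Flush
[26] P2: store L2 := 85 | P0:I, P1:I, P2:M(85), P3:I | bus: BusRdX
[27] P1: load  L3 | P0:S(75), P1:S(75), P2:I, P3:S(75) | bus: BusRd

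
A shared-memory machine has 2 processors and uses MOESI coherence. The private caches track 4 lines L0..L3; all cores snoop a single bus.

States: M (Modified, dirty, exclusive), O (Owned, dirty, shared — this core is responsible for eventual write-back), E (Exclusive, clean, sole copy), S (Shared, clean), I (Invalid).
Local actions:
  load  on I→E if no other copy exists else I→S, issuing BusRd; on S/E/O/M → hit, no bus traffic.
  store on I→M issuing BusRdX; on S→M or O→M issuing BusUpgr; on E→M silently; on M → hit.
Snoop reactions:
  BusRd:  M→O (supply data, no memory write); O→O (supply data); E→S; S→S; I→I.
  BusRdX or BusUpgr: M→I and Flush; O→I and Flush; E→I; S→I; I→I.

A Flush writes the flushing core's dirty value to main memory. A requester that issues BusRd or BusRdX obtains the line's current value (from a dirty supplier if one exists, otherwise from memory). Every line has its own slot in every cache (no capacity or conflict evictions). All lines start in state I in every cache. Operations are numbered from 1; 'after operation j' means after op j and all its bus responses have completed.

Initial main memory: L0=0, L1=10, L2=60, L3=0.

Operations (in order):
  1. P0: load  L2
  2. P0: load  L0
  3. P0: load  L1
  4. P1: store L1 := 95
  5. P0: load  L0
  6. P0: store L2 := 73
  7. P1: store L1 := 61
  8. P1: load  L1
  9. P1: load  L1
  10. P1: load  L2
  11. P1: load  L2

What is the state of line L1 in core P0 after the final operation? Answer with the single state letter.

state = I

[1] P0: load  L2 | P0:E(60), P1:I | bus: BusRd
[2] P0: load  L0 | P0:E(0), P1:I | bus: BusRd
[3] P0: load  L1 | P0:E(10), P1:I | bus: BusRd
[4] P1: store L1 := 95 | P0:I, P1:M(95) | bus: BusRdX
[5] P0: load  L0 | P0:E(0), P1:I | bus: none
[6] P0: store L2 := 73 | P0:M(73), P1:I | bus: none
[7] P1: store L1 := 61 | P0:I, P1:M(61) | bus: none
[8] P1: load  L1 | P0:I, P1:M(61) | bus: none
[9] P1: load  L1 | P0:I, P1:M(61) | bus: none
[10] P1: load  L2 | P0:O(73), P1:S(73) | bus: BusRd
[11] P1: load  L2 | P0:O(73), P1:S(73) | bus: none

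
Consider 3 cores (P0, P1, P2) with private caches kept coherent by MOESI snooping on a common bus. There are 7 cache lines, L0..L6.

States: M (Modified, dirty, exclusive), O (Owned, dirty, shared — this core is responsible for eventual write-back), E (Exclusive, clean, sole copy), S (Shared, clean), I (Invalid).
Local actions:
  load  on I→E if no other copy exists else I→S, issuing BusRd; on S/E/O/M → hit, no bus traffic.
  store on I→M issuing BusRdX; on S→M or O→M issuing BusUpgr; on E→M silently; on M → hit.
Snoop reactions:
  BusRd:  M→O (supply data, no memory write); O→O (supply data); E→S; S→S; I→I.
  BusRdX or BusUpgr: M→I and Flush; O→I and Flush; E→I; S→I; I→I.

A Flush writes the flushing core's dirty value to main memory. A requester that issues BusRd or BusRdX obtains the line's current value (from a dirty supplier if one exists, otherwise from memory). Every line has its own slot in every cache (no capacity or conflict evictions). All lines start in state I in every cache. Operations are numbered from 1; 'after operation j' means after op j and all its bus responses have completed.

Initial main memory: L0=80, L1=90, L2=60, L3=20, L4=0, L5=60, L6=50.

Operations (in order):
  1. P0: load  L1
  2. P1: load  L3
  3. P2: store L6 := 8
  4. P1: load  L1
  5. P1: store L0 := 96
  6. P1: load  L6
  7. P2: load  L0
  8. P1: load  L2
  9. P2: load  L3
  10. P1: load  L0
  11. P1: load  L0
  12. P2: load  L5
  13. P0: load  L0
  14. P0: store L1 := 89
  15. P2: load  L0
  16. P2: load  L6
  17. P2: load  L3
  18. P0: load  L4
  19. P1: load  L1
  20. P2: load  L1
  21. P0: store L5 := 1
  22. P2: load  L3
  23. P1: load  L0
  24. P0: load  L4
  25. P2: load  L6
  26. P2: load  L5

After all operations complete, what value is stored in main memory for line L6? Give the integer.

memory[L6] = 50

1. P0: load  L1  bus=[BusRd]  L1: P0=E P1=I P2=I  mem[L1]=90
2. P1: load  L3  bus=[BusRd]  L3: P0=I P1=E P2=I  mem[L3]=20
3. P2: store L6 := 8  bus=[BusRdX]  L6: P0=I P1=I P2=M  mem[L6]=50
4. P1: load  L1  bus=[BusRd]  L1: P0=S P1=S P2=I  mem[L1]=90
5. P1: store L0 := 96  bus=[BusRdX]  L0: P0=I P1=M P2=I  mem[L0]=80
6. P1: load  L6  bus=[BusRd]  L6: P0=I P1=S P2=O  mem[L6]=50
7. P2: load  L0  bus=[BusRd]  L0: P0=I P1=O P2=S  mem[L0]=80
8. P1: load  L2  bus=[BusRd]  L2: P0=I P1=E P2=I  mem[L2]=60
9. P2: load  L3  bus=[BusRd]  L3: P0=I P1=S P2=S  mem[L3]=20
10. P1: load  L0  bus=[-]  L0: P0=I P1=O P2=S  mem[L0]=80
11. P1: load  L0  bus=[-]  L0: P0=I P1=O P2=S  mem[L0]=80
12. P2: load  L5  bus=[BusRd]  L5: P0=I P1=I P2=E  mem[L5]=60
13. P0: load  L0  bus=[BusRd]  L0: P0=S P1=O P2=S  mem[L0]=80
14. P0: store L1 := 89  bus=[BusUpgr]  L1: P0=M P1=I P2=I  mem[L1]=90
15. P2: load  L0  bus=[-]  L0: P0=S P1=O P2=S  mem[L0]=80
16. P2: load  L6  bus=[-]  L6: P0=I P1=S P2=O  mem[L6]=50
17. P2: load  L3  bus=[-]  L3: P0=I P1=S P2=S  mem[L3]=20
18. P0: load  L4  bus=[BusRd]  L4: P0=E P1=I P2=I  mem[L4]=0
19. P1: load  L1  bus=[BusRd]  L1: P0=O P1=S P2=I  mem[L1]=90
20. P2: load  L1  bus=[BusRd]  L1: P0=O P1=S P2=S  mem[L1]=90
21. P0: store L5 := 1  bus=[BusRdX]  L5: P0=M P1=I P2=I  mem[L5]=60
22. P2: load  L3  bus=[-]  L3: P0=I P1=S P2=S  mem[L3]=20
23. P1: load  L0  bus=[-]  L0: P0=S P1=O P2=S  mem[L0]=80
24. P0: load  L4  bus=[-]  L4: P0=E P1=I P2=I  mem[L4]=0
25. P2: load  L6  bus=[-]  L6: P0=I P1=S P2=O  mem[L6]=50
26. P2: load  L5  bus=[BusRd]  L5: P0=O P1=I P2=S  mem[L5]=60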